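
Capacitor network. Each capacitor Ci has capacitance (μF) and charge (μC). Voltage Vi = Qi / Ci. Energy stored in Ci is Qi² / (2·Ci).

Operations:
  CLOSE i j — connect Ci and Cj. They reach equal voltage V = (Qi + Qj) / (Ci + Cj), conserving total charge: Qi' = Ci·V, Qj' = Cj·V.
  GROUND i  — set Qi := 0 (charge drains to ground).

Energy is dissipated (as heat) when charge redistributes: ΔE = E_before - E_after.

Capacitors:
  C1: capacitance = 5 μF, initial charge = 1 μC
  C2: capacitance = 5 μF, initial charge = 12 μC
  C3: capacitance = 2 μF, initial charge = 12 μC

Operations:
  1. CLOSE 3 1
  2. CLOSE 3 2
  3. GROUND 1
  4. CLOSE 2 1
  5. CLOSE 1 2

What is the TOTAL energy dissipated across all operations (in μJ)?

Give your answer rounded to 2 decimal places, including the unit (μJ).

Initial: C1(5μF, Q=1μC, V=0.20V), C2(5μF, Q=12μC, V=2.40V), C3(2μF, Q=12μC, V=6.00V)
Op 1: CLOSE 3-1: Q_total=13.00, C_total=7.00, V=1.86; Q3=3.71, Q1=9.29; dissipated=24.029
Op 2: CLOSE 3-2: Q_total=15.71, C_total=7.00, V=2.24; Q3=4.49, Q2=11.22; dissipated=0.210
Op 3: GROUND 1: Q1=0; energy lost=8.622
Op 4: CLOSE 2-1: Q_total=11.22, C_total=10.00, V=1.12; Q2=5.61, Q1=5.61; dissipated=6.299
Op 5: CLOSE 1-2: Q_total=11.22, C_total=10.00, V=1.12; Q1=5.61, Q2=5.61; dissipated=0.000
Total dissipated: 39.161 μJ

Answer: 39.16 μJ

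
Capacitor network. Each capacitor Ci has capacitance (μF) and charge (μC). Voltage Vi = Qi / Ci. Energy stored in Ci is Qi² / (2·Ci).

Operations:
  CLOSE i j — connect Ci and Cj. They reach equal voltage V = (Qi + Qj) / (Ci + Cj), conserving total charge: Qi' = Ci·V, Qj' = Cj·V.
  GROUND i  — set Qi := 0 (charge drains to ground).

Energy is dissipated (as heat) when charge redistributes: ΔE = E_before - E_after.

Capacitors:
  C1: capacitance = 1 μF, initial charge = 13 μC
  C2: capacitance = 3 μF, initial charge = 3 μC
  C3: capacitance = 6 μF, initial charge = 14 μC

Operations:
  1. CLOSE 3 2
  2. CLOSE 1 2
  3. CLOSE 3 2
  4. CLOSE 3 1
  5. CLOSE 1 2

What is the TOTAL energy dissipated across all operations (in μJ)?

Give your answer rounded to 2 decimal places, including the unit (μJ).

Initial: C1(1μF, Q=13μC, V=13.00V), C2(3μF, Q=3μC, V=1.00V), C3(6μF, Q=14μC, V=2.33V)
Op 1: CLOSE 3-2: Q_total=17.00, C_total=9.00, V=1.89; Q3=11.33, Q2=5.67; dissipated=1.778
Op 2: CLOSE 1-2: Q_total=18.67, C_total=4.00, V=4.67; Q1=4.67, Q2=14.00; dissipated=46.296
Op 3: CLOSE 3-2: Q_total=25.33, C_total=9.00, V=2.81; Q3=16.89, Q2=8.44; dissipated=7.716
Op 4: CLOSE 3-1: Q_total=21.56, C_total=7.00, V=3.08; Q3=18.48, Q1=3.08; dissipated=1.470
Op 5: CLOSE 1-2: Q_total=11.52, C_total=4.00, V=2.88; Q1=2.88, Q2=8.64; dissipated=0.026
Total dissipated: 57.286 μJ

Answer: 57.29 μJ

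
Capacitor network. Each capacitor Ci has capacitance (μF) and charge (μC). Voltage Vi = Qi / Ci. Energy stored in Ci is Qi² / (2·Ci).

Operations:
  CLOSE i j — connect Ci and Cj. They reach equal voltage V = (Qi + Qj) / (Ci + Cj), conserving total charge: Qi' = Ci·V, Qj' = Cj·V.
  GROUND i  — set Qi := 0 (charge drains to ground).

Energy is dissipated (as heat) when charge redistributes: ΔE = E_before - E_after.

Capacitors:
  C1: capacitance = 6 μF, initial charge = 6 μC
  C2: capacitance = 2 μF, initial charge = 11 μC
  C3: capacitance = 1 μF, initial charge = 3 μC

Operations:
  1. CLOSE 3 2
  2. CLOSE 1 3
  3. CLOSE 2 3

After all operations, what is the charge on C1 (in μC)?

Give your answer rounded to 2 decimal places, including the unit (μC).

Initial: C1(6μF, Q=6μC, V=1.00V), C2(2μF, Q=11μC, V=5.50V), C3(1μF, Q=3μC, V=3.00V)
Op 1: CLOSE 3-2: Q_total=14.00, C_total=3.00, V=4.67; Q3=4.67, Q2=9.33; dissipated=2.083
Op 2: CLOSE 1-3: Q_total=10.67, C_total=7.00, V=1.52; Q1=9.14, Q3=1.52; dissipated=5.762
Op 3: CLOSE 2-3: Q_total=10.86, C_total=3.00, V=3.62; Q2=7.24, Q3=3.62; dissipated=3.293
Final charges: Q1=9.14, Q2=7.24, Q3=3.62

Answer: 9.14 μC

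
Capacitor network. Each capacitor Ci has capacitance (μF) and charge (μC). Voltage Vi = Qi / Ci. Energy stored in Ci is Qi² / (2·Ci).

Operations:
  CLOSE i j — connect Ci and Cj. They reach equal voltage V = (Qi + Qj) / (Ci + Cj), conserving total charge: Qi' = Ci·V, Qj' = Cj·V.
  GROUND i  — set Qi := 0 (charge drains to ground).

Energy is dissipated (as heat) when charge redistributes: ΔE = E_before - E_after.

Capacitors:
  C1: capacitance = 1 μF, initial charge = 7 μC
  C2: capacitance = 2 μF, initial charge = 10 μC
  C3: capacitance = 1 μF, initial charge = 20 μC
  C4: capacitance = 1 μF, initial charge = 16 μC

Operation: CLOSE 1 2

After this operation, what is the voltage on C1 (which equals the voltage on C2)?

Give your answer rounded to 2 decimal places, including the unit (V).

Initial: C1(1μF, Q=7μC, V=7.00V), C2(2μF, Q=10μC, V=5.00V), C3(1μF, Q=20μC, V=20.00V), C4(1μF, Q=16μC, V=16.00V)
Op 1: CLOSE 1-2: Q_total=17.00, C_total=3.00, V=5.67; Q1=5.67, Q2=11.33; dissipated=1.333

Answer: 5.67 V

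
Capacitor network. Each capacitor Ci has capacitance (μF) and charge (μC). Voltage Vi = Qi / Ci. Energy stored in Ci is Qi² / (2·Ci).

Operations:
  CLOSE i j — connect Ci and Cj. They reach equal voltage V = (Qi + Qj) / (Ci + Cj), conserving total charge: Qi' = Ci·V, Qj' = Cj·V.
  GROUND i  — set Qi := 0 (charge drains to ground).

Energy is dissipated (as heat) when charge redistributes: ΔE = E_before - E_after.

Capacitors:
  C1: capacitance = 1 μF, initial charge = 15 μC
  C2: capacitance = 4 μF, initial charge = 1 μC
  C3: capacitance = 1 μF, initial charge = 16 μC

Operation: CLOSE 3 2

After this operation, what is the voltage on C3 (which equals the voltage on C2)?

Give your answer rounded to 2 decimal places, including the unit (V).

Initial: C1(1μF, Q=15μC, V=15.00V), C2(4μF, Q=1μC, V=0.25V), C3(1μF, Q=16μC, V=16.00V)
Op 1: CLOSE 3-2: Q_total=17.00, C_total=5.00, V=3.40; Q3=3.40, Q2=13.60; dissipated=99.225

Answer: 3.40 V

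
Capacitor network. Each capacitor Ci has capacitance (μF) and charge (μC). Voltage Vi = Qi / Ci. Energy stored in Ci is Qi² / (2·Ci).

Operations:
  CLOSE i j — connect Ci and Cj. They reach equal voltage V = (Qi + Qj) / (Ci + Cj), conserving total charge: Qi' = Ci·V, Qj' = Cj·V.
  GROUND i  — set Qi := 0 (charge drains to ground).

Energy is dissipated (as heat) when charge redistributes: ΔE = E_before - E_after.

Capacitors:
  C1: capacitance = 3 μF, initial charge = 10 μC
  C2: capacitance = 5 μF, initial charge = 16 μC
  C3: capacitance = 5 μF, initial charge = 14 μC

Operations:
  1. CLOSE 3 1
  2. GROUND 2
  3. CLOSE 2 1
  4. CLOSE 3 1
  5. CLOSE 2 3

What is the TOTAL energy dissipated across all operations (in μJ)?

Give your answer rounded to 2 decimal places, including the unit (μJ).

Answer: 39.32 μJ

Derivation:
Initial: C1(3μF, Q=10μC, V=3.33V), C2(5μF, Q=16μC, V=3.20V), C3(5μF, Q=14μC, V=2.80V)
Op 1: CLOSE 3-1: Q_total=24.00, C_total=8.00, V=3.00; Q3=15.00, Q1=9.00; dissipated=0.267
Op 2: GROUND 2: Q2=0; energy lost=25.600
Op 3: CLOSE 2-1: Q_total=9.00, C_total=8.00, V=1.12; Q2=5.62, Q1=3.38; dissipated=8.438
Op 4: CLOSE 3-1: Q_total=18.38, C_total=8.00, V=2.30; Q3=11.48, Q1=6.89; dissipated=3.296
Op 5: CLOSE 2-3: Q_total=17.11, C_total=10.00, V=1.71; Q2=8.55, Q3=8.55; dissipated=1.717
Total dissipated: 39.317 μJ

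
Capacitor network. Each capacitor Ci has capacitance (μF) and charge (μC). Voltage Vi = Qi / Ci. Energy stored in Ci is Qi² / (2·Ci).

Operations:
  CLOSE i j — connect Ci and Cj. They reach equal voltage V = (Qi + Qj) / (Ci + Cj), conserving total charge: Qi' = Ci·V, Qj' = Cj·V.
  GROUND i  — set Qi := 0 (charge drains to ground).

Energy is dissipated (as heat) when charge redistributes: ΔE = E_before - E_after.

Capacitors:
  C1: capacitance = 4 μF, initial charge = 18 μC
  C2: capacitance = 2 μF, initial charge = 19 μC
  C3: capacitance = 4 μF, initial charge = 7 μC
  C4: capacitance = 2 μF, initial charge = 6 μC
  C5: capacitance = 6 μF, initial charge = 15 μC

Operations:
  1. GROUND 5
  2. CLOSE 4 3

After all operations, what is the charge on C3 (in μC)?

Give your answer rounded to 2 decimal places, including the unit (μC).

Initial: C1(4μF, Q=18μC, V=4.50V), C2(2μF, Q=19μC, V=9.50V), C3(4μF, Q=7μC, V=1.75V), C4(2μF, Q=6μC, V=3.00V), C5(6μF, Q=15μC, V=2.50V)
Op 1: GROUND 5: Q5=0; energy lost=18.750
Op 2: CLOSE 4-3: Q_total=13.00, C_total=6.00, V=2.17; Q4=4.33, Q3=8.67; dissipated=1.042
Final charges: Q1=18.00, Q2=19.00, Q3=8.67, Q4=4.33, Q5=0.00

Answer: 8.67 μC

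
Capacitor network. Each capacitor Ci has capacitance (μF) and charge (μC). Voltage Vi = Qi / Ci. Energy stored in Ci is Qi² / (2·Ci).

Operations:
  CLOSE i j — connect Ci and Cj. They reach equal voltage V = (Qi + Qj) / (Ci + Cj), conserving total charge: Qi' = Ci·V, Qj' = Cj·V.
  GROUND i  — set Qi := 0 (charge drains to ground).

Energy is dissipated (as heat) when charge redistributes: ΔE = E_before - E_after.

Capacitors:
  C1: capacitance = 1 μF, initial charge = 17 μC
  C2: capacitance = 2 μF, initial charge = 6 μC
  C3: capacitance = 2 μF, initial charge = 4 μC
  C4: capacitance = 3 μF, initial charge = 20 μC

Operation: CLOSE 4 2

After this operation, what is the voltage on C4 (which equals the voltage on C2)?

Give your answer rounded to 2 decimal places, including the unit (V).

Initial: C1(1μF, Q=17μC, V=17.00V), C2(2μF, Q=6μC, V=3.00V), C3(2μF, Q=4μC, V=2.00V), C4(3μF, Q=20μC, V=6.67V)
Op 1: CLOSE 4-2: Q_total=26.00, C_total=5.00, V=5.20; Q4=15.60, Q2=10.40; dissipated=8.067

Answer: 5.20 V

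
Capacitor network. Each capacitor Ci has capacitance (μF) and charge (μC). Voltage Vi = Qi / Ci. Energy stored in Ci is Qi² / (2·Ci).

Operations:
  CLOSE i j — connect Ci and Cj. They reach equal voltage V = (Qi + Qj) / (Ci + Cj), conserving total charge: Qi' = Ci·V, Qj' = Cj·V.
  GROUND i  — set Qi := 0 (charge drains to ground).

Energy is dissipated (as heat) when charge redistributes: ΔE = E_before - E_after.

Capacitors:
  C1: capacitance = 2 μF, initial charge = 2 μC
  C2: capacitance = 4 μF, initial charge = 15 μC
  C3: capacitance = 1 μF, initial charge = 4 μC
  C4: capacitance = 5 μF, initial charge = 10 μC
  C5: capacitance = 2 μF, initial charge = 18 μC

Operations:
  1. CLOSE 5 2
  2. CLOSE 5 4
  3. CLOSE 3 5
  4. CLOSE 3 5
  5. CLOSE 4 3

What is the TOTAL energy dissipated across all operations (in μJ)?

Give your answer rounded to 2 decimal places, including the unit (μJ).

Answer: 27.50 μJ

Derivation:
Initial: C1(2μF, Q=2μC, V=1.00V), C2(4μF, Q=15μC, V=3.75V), C3(1μF, Q=4μC, V=4.00V), C4(5μF, Q=10μC, V=2.00V), C5(2μF, Q=18μC, V=9.00V)
Op 1: CLOSE 5-2: Q_total=33.00, C_total=6.00, V=5.50; Q5=11.00, Q2=22.00; dissipated=18.375
Op 2: CLOSE 5-4: Q_total=21.00, C_total=7.00, V=3.00; Q5=6.00, Q4=15.00; dissipated=8.750
Op 3: CLOSE 3-5: Q_total=10.00, C_total=3.00, V=3.33; Q3=3.33, Q5=6.67; dissipated=0.333
Op 4: CLOSE 3-5: Q_total=10.00, C_total=3.00, V=3.33; Q3=3.33, Q5=6.67; dissipated=0.000
Op 5: CLOSE 4-3: Q_total=18.33, C_total=6.00, V=3.06; Q4=15.28, Q3=3.06; dissipated=0.046
Total dissipated: 27.505 μJ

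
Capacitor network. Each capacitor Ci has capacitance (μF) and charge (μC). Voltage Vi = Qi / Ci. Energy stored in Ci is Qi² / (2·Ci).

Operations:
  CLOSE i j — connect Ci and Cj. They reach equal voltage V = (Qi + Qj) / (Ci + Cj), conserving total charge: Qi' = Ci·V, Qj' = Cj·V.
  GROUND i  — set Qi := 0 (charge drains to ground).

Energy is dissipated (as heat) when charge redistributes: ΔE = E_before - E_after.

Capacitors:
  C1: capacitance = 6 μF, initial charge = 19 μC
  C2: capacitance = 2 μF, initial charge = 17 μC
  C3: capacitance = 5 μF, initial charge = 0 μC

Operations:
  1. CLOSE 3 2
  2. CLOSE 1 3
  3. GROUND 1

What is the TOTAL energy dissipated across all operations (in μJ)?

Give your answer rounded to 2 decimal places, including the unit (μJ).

Answer: 76.40 μJ

Derivation:
Initial: C1(6μF, Q=19μC, V=3.17V), C2(2μF, Q=17μC, V=8.50V), C3(5μF, Q=0μC, V=0.00V)
Op 1: CLOSE 3-2: Q_total=17.00, C_total=7.00, V=2.43; Q3=12.14, Q2=4.86; dissipated=51.607
Op 2: CLOSE 1-3: Q_total=31.14, C_total=11.00, V=2.83; Q1=16.99, Q3=14.16; dissipated=0.743
Op 3: GROUND 1: Q1=0; energy lost=24.047
Total dissipated: 76.397 μJ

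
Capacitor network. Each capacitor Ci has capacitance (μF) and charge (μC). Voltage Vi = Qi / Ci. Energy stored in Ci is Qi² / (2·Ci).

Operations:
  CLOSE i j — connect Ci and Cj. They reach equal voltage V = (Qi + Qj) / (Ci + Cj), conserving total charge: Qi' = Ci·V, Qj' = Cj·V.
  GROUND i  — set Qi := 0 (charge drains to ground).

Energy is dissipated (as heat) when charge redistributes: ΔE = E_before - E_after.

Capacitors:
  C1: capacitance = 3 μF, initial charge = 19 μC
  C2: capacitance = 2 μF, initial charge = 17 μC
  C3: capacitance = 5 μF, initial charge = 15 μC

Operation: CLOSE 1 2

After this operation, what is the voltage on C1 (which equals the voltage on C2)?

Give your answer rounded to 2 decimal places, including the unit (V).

Initial: C1(3μF, Q=19μC, V=6.33V), C2(2μF, Q=17μC, V=8.50V), C3(5μF, Q=15μC, V=3.00V)
Op 1: CLOSE 1-2: Q_total=36.00, C_total=5.00, V=7.20; Q1=21.60, Q2=14.40; dissipated=2.817

Answer: 7.20 V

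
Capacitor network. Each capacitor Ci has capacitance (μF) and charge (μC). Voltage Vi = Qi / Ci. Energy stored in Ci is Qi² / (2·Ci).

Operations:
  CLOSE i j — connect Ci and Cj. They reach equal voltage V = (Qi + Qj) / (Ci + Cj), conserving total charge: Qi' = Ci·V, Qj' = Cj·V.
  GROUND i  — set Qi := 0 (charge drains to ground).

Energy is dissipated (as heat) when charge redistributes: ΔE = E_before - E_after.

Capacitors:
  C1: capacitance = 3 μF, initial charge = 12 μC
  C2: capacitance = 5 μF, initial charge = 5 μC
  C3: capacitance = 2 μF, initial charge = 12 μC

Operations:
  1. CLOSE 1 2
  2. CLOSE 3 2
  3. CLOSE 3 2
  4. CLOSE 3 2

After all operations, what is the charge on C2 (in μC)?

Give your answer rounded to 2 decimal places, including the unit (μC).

Initial: C1(3μF, Q=12μC, V=4.00V), C2(5μF, Q=5μC, V=1.00V), C3(2μF, Q=12μC, V=6.00V)
Op 1: CLOSE 1-2: Q_total=17.00, C_total=8.00, V=2.12; Q1=6.38, Q2=10.62; dissipated=8.438
Op 2: CLOSE 3-2: Q_total=22.62, C_total=7.00, V=3.23; Q3=6.46, Q2=16.16; dissipated=10.725
Op 3: CLOSE 3-2: Q_total=22.62, C_total=7.00, V=3.23; Q3=6.46, Q2=16.16; dissipated=0.000
Op 4: CLOSE 3-2: Q_total=22.62, C_total=7.00, V=3.23; Q3=6.46, Q2=16.16; dissipated=0.000
Final charges: Q1=6.38, Q2=16.16, Q3=6.46

Answer: 16.16 μC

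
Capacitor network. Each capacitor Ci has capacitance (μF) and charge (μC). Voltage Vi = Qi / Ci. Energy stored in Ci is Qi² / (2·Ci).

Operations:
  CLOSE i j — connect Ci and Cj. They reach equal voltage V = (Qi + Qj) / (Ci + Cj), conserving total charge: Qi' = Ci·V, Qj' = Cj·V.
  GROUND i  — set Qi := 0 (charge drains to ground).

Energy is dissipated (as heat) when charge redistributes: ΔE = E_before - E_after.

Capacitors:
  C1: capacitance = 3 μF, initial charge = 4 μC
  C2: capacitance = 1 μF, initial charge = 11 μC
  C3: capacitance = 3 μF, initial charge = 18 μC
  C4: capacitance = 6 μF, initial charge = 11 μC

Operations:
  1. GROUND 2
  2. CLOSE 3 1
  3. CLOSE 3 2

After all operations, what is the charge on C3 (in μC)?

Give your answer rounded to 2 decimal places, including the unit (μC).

Answer: 8.25 μC

Derivation:
Initial: C1(3μF, Q=4μC, V=1.33V), C2(1μF, Q=11μC, V=11.00V), C3(3μF, Q=18μC, V=6.00V), C4(6μF, Q=11μC, V=1.83V)
Op 1: GROUND 2: Q2=0; energy lost=60.500
Op 2: CLOSE 3-1: Q_total=22.00, C_total=6.00, V=3.67; Q3=11.00, Q1=11.00; dissipated=16.333
Op 3: CLOSE 3-2: Q_total=11.00, C_total=4.00, V=2.75; Q3=8.25, Q2=2.75; dissipated=5.042
Final charges: Q1=11.00, Q2=2.75, Q3=8.25, Q4=11.00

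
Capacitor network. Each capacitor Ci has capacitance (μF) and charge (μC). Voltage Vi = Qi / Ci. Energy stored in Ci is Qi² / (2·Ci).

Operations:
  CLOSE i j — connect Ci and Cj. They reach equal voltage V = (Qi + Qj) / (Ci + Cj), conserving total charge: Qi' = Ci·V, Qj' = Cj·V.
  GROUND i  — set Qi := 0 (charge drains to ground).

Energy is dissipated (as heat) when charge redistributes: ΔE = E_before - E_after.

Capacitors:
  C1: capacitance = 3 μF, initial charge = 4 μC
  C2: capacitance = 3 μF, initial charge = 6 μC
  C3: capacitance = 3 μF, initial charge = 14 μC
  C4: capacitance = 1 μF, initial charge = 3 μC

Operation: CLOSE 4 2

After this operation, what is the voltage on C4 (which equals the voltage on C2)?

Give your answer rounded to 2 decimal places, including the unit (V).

Initial: C1(3μF, Q=4μC, V=1.33V), C2(3μF, Q=6μC, V=2.00V), C3(3μF, Q=14μC, V=4.67V), C4(1μF, Q=3μC, V=3.00V)
Op 1: CLOSE 4-2: Q_total=9.00, C_total=4.00, V=2.25; Q4=2.25, Q2=6.75; dissipated=0.375

Answer: 2.25 V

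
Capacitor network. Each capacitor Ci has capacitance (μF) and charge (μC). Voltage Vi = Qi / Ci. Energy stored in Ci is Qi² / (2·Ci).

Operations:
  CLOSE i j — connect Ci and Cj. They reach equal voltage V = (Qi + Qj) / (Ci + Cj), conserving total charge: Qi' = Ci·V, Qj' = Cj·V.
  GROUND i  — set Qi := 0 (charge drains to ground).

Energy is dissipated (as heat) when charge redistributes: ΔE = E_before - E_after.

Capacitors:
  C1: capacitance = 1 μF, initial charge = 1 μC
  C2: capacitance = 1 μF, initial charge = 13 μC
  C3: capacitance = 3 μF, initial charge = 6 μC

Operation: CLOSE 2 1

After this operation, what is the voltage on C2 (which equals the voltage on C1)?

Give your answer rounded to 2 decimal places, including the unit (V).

Answer: 7.00 V

Derivation:
Initial: C1(1μF, Q=1μC, V=1.00V), C2(1μF, Q=13μC, V=13.00V), C3(3μF, Q=6μC, V=2.00V)
Op 1: CLOSE 2-1: Q_total=14.00, C_total=2.00, V=7.00; Q2=7.00, Q1=7.00; dissipated=36.000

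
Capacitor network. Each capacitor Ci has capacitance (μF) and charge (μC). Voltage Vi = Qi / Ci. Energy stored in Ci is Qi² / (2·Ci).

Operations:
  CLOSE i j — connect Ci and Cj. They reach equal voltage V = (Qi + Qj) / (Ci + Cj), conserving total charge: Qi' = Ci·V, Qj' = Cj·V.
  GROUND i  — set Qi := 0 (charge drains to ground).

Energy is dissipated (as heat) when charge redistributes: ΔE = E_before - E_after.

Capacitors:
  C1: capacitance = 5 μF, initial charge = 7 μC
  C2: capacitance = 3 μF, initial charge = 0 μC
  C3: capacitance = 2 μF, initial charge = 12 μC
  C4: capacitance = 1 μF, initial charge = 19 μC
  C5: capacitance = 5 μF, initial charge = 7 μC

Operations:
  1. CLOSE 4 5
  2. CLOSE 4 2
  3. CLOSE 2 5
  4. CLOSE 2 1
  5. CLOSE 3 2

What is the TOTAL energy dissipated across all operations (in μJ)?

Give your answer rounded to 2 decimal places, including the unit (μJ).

Answer: 158.16 μJ

Derivation:
Initial: C1(5μF, Q=7μC, V=1.40V), C2(3μF, Q=0μC, V=0.00V), C3(2μF, Q=12μC, V=6.00V), C4(1μF, Q=19μC, V=19.00V), C5(5μF, Q=7μC, V=1.40V)
Op 1: CLOSE 4-5: Q_total=26.00, C_total=6.00, V=4.33; Q4=4.33, Q5=21.67; dissipated=129.067
Op 2: CLOSE 4-2: Q_total=4.33, C_total=4.00, V=1.08; Q4=1.08, Q2=3.25; dissipated=7.042
Op 3: CLOSE 2-5: Q_total=24.92, C_total=8.00, V=3.11; Q2=9.34, Q5=15.57; dissipated=9.902
Op 4: CLOSE 2-1: Q_total=16.34, C_total=8.00, V=2.04; Q2=6.13, Q1=10.21; dissipated=2.756
Op 5: CLOSE 3-2: Q_total=18.13, C_total=5.00, V=3.63; Q3=7.25, Q2=10.88; dissipated=9.395
Total dissipated: 158.162 μJ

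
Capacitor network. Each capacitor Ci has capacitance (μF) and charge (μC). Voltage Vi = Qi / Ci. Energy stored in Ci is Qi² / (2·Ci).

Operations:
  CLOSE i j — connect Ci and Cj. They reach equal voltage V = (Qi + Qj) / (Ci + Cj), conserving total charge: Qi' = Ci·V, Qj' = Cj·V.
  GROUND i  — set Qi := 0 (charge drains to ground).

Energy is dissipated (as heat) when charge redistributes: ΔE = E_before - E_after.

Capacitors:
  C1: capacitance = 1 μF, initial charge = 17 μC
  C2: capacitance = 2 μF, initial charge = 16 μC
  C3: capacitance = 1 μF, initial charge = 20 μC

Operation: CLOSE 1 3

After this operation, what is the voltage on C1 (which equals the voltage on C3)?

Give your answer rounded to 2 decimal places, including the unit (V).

Answer: 18.50 V

Derivation:
Initial: C1(1μF, Q=17μC, V=17.00V), C2(2μF, Q=16μC, V=8.00V), C3(1μF, Q=20μC, V=20.00V)
Op 1: CLOSE 1-3: Q_total=37.00, C_total=2.00, V=18.50; Q1=18.50, Q3=18.50; dissipated=2.250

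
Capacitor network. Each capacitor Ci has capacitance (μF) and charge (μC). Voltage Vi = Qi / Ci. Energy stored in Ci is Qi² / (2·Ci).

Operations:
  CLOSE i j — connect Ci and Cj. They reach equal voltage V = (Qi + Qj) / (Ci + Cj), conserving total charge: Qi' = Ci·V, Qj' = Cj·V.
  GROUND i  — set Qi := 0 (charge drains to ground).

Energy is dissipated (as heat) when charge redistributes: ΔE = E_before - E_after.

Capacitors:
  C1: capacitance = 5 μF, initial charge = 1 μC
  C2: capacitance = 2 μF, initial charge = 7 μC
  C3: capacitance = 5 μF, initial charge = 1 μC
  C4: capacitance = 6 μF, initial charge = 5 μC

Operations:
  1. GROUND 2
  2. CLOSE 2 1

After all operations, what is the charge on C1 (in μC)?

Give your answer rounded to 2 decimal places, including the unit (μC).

Answer: 0.71 μC

Derivation:
Initial: C1(5μF, Q=1μC, V=0.20V), C2(2μF, Q=7μC, V=3.50V), C3(5μF, Q=1μC, V=0.20V), C4(6μF, Q=5μC, V=0.83V)
Op 1: GROUND 2: Q2=0; energy lost=12.250
Op 2: CLOSE 2-1: Q_total=1.00, C_total=7.00, V=0.14; Q2=0.29, Q1=0.71; dissipated=0.029
Final charges: Q1=0.71, Q2=0.29, Q3=1.00, Q4=5.00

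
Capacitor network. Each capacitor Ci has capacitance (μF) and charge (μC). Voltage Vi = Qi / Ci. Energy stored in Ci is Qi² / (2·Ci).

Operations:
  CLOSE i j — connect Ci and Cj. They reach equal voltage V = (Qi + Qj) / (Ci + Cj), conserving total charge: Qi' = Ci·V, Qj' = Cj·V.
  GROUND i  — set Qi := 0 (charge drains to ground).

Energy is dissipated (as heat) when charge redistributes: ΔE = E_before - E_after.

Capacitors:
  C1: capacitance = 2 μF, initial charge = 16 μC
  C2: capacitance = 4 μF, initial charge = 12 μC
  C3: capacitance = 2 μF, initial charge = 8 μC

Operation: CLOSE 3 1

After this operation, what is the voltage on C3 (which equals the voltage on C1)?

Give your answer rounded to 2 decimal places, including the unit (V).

Initial: C1(2μF, Q=16μC, V=8.00V), C2(4μF, Q=12μC, V=3.00V), C3(2μF, Q=8μC, V=4.00V)
Op 1: CLOSE 3-1: Q_total=24.00, C_total=4.00, V=6.00; Q3=12.00, Q1=12.00; dissipated=8.000

Answer: 6.00 V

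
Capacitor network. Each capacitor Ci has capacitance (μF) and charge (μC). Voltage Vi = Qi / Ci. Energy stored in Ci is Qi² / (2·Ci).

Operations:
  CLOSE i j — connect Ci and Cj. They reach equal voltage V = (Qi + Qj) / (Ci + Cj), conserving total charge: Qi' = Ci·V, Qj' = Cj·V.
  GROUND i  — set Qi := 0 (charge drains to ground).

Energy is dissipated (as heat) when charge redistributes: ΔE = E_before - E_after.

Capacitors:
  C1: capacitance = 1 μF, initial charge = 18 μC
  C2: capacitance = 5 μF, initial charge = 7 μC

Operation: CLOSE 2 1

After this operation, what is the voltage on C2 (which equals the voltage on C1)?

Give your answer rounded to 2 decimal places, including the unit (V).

Answer: 4.17 V

Derivation:
Initial: C1(1μF, Q=18μC, V=18.00V), C2(5μF, Q=7μC, V=1.40V)
Op 1: CLOSE 2-1: Q_total=25.00, C_total=6.00, V=4.17; Q2=20.83, Q1=4.17; dissipated=114.817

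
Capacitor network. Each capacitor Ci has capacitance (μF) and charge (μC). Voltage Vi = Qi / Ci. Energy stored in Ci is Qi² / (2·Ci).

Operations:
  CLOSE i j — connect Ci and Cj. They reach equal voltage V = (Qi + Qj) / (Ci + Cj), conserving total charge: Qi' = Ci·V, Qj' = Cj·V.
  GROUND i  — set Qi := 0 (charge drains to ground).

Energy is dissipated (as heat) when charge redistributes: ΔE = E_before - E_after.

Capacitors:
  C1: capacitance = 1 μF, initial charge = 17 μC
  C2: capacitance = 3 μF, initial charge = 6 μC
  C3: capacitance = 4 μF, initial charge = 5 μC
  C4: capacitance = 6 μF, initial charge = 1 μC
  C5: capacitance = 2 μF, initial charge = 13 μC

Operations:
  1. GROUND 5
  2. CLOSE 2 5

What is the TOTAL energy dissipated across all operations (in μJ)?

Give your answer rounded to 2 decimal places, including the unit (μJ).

Answer: 44.65 μJ

Derivation:
Initial: C1(1μF, Q=17μC, V=17.00V), C2(3μF, Q=6μC, V=2.00V), C3(4μF, Q=5μC, V=1.25V), C4(6μF, Q=1μC, V=0.17V), C5(2μF, Q=13μC, V=6.50V)
Op 1: GROUND 5: Q5=0; energy lost=42.250
Op 2: CLOSE 2-5: Q_total=6.00, C_total=5.00, V=1.20; Q2=3.60, Q5=2.40; dissipated=2.400
Total dissipated: 44.650 μJ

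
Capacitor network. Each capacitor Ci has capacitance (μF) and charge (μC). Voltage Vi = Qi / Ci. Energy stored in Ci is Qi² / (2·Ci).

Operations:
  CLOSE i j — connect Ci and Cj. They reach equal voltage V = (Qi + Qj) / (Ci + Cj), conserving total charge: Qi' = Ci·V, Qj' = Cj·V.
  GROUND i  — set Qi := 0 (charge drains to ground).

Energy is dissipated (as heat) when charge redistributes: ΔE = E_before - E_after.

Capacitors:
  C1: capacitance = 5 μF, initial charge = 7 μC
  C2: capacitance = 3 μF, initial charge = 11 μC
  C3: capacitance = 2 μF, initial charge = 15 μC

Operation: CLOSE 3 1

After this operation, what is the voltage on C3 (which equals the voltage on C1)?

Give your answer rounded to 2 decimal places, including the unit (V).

Initial: C1(5μF, Q=7μC, V=1.40V), C2(3μF, Q=11μC, V=3.67V), C3(2μF, Q=15μC, V=7.50V)
Op 1: CLOSE 3-1: Q_total=22.00, C_total=7.00, V=3.14; Q3=6.29, Q1=15.71; dissipated=26.579

Answer: 3.14 V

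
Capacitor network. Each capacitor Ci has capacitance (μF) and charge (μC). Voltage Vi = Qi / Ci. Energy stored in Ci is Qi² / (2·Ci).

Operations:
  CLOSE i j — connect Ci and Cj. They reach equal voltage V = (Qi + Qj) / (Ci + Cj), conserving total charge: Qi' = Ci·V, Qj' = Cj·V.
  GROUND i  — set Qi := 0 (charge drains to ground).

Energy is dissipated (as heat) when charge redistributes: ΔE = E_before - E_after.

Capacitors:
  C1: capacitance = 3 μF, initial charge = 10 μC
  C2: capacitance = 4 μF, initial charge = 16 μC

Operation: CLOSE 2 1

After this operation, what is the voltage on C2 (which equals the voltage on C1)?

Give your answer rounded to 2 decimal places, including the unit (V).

Initial: C1(3μF, Q=10μC, V=3.33V), C2(4μF, Q=16μC, V=4.00V)
Op 1: CLOSE 2-1: Q_total=26.00, C_total=7.00, V=3.71; Q2=14.86, Q1=11.14; dissipated=0.381

Answer: 3.71 V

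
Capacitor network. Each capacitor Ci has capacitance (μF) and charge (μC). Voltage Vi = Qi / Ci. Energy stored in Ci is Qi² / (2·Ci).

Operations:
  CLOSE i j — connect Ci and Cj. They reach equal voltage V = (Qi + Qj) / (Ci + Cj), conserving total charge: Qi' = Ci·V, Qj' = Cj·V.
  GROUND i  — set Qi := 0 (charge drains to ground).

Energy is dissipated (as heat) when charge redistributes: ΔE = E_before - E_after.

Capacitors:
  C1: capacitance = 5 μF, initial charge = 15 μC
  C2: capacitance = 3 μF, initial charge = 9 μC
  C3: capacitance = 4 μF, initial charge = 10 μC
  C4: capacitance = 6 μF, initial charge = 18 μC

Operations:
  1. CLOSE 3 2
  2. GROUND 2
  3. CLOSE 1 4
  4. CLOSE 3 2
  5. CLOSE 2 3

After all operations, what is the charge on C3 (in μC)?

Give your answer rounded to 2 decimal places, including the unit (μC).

Answer: 6.20 μC

Derivation:
Initial: C1(5μF, Q=15μC, V=3.00V), C2(3μF, Q=9μC, V=3.00V), C3(4μF, Q=10μC, V=2.50V), C4(6μF, Q=18μC, V=3.00V)
Op 1: CLOSE 3-2: Q_total=19.00, C_total=7.00, V=2.71; Q3=10.86, Q2=8.14; dissipated=0.214
Op 2: GROUND 2: Q2=0; energy lost=11.051
Op 3: CLOSE 1-4: Q_total=33.00, C_total=11.00, V=3.00; Q1=15.00, Q4=18.00; dissipated=0.000
Op 4: CLOSE 3-2: Q_total=10.86, C_total=7.00, V=1.55; Q3=6.20, Q2=4.65; dissipated=6.315
Op 5: CLOSE 2-3: Q_total=10.86, C_total=7.00, V=1.55; Q2=4.65, Q3=6.20; dissipated=0.000
Final charges: Q1=15.00, Q2=4.65, Q3=6.20, Q4=18.00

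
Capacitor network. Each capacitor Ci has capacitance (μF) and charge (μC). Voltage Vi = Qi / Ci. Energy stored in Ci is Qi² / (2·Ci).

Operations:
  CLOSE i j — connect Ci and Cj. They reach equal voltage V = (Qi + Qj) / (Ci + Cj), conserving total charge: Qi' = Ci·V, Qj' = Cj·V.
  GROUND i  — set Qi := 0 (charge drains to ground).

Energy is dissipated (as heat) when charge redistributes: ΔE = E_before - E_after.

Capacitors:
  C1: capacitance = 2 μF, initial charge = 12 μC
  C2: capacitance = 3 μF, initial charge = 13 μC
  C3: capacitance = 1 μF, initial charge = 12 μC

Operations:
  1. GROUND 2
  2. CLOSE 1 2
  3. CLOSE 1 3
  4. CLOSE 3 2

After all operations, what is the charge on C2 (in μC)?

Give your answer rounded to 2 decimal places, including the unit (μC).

Answer: 9.60 μC

Derivation:
Initial: C1(2μF, Q=12μC, V=6.00V), C2(3μF, Q=13μC, V=4.33V), C3(1μF, Q=12μC, V=12.00V)
Op 1: GROUND 2: Q2=0; energy lost=28.167
Op 2: CLOSE 1-2: Q_total=12.00, C_total=5.00, V=2.40; Q1=4.80, Q2=7.20; dissipated=21.600
Op 3: CLOSE 1-3: Q_total=16.80, C_total=3.00, V=5.60; Q1=11.20, Q3=5.60; dissipated=30.720
Op 4: CLOSE 3-2: Q_total=12.80, C_total=4.00, V=3.20; Q3=3.20, Q2=9.60; dissipated=3.840
Final charges: Q1=11.20, Q2=9.60, Q3=3.20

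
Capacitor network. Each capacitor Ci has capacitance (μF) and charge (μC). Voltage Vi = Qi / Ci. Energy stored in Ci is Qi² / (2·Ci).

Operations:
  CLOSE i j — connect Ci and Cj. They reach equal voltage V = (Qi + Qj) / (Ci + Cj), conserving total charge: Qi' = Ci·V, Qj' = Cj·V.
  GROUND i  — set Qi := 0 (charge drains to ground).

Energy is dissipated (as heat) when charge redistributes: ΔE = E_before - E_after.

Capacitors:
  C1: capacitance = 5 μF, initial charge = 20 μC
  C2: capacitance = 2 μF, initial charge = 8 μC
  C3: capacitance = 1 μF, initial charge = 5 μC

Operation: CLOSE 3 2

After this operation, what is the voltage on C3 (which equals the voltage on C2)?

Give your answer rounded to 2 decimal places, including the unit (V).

Answer: 4.33 V

Derivation:
Initial: C1(5μF, Q=20μC, V=4.00V), C2(2μF, Q=8μC, V=4.00V), C3(1μF, Q=5μC, V=5.00V)
Op 1: CLOSE 3-2: Q_total=13.00, C_total=3.00, V=4.33; Q3=4.33, Q2=8.67; dissipated=0.333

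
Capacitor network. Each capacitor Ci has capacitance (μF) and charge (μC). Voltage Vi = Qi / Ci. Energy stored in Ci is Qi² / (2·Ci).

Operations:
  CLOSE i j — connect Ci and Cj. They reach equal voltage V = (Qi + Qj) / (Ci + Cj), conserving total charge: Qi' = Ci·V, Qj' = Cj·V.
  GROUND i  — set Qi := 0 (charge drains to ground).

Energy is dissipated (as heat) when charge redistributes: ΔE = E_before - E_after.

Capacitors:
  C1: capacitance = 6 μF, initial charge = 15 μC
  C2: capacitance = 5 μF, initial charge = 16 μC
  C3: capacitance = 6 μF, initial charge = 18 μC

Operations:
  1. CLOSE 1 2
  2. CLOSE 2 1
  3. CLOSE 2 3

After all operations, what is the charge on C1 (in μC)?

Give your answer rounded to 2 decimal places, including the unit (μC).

Answer: 16.91 μC

Derivation:
Initial: C1(6μF, Q=15μC, V=2.50V), C2(5μF, Q=16μC, V=3.20V), C3(6μF, Q=18μC, V=3.00V)
Op 1: CLOSE 1-2: Q_total=31.00, C_total=11.00, V=2.82; Q1=16.91, Q2=14.09; dissipated=0.668
Op 2: CLOSE 2-1: Q_total=31.00, C_total=11.00, V=2.82; Q2=14.09, Q1=16.91; dissipated=0.000
Op 3: CLOSE 2-3: Q_total=32.09, C_total=11.00, V=2.92; Q2=14.59, Q3=17.50; dissipated=0.045
Final charges: Q1=16.91, Q2=14.59, Q3=17.50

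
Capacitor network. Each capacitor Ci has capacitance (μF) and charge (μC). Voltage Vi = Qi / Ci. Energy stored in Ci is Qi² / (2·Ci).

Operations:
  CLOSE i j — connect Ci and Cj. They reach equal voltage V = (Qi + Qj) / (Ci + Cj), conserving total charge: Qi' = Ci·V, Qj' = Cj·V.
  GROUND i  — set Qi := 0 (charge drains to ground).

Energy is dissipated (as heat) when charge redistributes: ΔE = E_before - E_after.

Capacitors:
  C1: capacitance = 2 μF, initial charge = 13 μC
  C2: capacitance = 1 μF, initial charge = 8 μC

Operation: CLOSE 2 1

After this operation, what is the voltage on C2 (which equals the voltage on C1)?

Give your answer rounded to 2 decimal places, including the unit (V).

Initial: C1(2μF, Q=13μC, V=6.50V), C2(1μF, Q=8μC, V=8.00V)
Op 1: CLOSE 2-1: Q_total=21.00, C_total=3.00, V=7.00; Q2=7.00, Q1=14.00; dissipated=0.750

Answer: 7.00 V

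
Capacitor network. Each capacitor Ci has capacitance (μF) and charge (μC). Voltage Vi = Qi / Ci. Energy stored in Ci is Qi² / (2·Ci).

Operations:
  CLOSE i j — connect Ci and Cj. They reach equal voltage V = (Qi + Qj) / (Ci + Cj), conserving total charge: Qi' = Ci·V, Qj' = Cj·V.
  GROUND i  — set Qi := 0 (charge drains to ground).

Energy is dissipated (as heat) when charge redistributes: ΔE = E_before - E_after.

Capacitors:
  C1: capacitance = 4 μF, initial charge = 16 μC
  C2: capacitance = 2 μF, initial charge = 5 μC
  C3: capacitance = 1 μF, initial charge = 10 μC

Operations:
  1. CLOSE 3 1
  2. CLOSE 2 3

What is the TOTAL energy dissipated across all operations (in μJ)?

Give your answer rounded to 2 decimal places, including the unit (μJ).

Answer: 16.83 μJ

Derivation:
Initial: C1(4μF, Q=16μC, V=4.00V), C2(2μF, Q=5μC, V=2.50V), C3(1μF, Q=10μC, V=10.00V)
Op 1: CLOSE 3-1: Q_total=26.00, C_total=5.00, V=5.20; Q3=5.20, Q1=20.80; dissipated=14.400
Op 2: CLOSE 2-3: Q_total=10.20, C_total=3.00, V=3.40; Q2=6.80, Q3=3.40; dissipated=2.430
Total dissipated: 16.830 μJ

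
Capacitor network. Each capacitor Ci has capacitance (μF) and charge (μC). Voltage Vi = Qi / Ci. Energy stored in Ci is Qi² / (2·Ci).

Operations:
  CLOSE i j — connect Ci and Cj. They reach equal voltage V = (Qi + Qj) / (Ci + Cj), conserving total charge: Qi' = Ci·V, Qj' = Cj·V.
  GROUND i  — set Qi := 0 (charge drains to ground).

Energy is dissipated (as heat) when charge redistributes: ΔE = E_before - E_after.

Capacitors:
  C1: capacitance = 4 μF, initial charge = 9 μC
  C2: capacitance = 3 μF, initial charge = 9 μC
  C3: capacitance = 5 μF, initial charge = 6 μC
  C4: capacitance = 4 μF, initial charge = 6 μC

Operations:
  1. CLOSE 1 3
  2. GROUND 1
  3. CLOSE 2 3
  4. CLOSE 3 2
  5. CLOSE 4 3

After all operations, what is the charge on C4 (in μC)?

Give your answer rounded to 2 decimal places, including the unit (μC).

Initial: C1(4μF, Q=9μC, V=2.25V), C2(3μF, Q=9μC, V=3.00V), C3(5μF, Q=6μC, V=1.20V), C4(4μF, Q=6μC, V=1.50V)
Op 1: CLOSE 1-3: Q_total=15.00, C_total=9.00, V=1.67; Q1=6.67, Q3=8.33; dissipated=1.225
Op 2: GROUND 1: Q1=0; energy lost=5.556
Op 3: CLOSE 2-3: Q_total=17.33, C_total=8.00, V=2.17; Q2=6.50, Q3=10.83; dissipated=1.667
Op 4: CLOSE 3-2: Q_total=17.33, C_total=8.00, V=2.17; Q3=10.83, Q2=6.50; dissipated=0.000
Op 5: CLOSE 4-3: Q_total=16.83, C_total=9.00, V=1.87; Q4=7.48, Q3=9.35; dissipated=0.494
Final charges: Q1=0.00, Q2=6.50, Q3=9.35, Q4=7.48

Answer: 7.48 μC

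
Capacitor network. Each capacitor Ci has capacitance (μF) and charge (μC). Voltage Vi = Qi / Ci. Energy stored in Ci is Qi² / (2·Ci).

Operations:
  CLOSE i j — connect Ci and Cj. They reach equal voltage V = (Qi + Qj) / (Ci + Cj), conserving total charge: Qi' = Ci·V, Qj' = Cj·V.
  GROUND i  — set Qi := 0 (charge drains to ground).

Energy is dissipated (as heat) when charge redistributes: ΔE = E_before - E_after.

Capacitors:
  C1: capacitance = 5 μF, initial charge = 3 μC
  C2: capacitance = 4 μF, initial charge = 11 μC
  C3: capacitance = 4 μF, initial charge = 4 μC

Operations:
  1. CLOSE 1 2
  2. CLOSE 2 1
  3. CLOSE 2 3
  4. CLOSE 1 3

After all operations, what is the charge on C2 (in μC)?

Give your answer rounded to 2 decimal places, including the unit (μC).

Answer: 5.11 μC

Derivation:
Initial: C1(5μF, Q=3μC, V=0.60V), C2(4μF, Q=11μC, V=2.75V), C3(4μF, Q=4μC, V=1.00V)
Op 1: CLOSE 1-2: Q_total=14.00, C_total=9.00, V=1.56; Q1=7.78, Q2=6.22; dissipated=5.136
Op 2: CLOSE 2-1: Q_total=14.00, C_total=9.00, V=1.56; Q2=6.22, Q1=7.78; dissipated=0.000
Op 3: CLOSE 2-3: Q_total=10.22, C_total=8.00, V=1.28; Q2=5.11, Q3=5.11; dissipated=0.309
Op 4: CLOSE 1-3: Q_total=12.89, C_total=9.00, V=1.43; Q1=7.16, Q3=5.73; dissipated=0.086
Final charges: Q1=7.16, Q2=5.11, Q3=5.73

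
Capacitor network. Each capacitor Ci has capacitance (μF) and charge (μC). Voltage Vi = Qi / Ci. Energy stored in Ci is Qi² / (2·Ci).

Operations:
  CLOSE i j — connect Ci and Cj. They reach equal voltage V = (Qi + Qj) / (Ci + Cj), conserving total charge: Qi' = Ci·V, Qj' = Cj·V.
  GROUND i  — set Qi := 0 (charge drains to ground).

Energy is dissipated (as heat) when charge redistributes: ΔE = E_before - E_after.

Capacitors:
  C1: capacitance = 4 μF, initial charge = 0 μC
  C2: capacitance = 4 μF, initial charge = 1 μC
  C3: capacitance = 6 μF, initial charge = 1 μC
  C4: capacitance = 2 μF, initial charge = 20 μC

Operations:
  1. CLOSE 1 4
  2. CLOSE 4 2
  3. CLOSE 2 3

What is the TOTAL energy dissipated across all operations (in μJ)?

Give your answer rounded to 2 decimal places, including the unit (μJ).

Answer: 74.49 μJ

Derivation:
Initial: C1(4μF, Q=0μC, V=0.00V), C2(4μF, Q=1μC, V=0.25V), C3(6μF, Q=1μC, V=0.17V), C4(2μF, Q=20μC, V=10.00V)
Op 1: CLOSE 1-4: Q_total=20.00, C_total=6.00, V=3.33; Q1=13.33, Q4=6.67; dissipated=66.667
Op 2: CLOSE 4-2: Q_total=7.67, C_total=6.00, V=1.28; Q4=2.56, Q2=5.11; dissipated=6.338
Op 3: CLOSE 2-3: Q_total=6.11, C_total=10.00, V=0.61; Q2=2.44, Q3=3.67; dissipated=1.481
Total dissipated: 74.486 μJ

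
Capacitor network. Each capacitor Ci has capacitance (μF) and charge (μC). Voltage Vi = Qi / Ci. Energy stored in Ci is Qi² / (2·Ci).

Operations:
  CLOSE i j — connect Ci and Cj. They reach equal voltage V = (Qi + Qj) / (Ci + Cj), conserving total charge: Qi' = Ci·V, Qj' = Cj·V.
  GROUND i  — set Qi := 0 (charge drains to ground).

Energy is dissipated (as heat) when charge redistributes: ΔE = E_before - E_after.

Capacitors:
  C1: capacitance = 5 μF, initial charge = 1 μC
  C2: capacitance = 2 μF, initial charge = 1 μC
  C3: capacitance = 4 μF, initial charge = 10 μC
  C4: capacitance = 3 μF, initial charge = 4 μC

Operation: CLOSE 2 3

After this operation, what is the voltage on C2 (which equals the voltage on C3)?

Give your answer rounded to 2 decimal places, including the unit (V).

Answer: 1.83 V

Derivation:
Initial: C1(5μF, Q=1μC, V=0.20V), C2(2μF, Q=1μC, V=0.50V), C3(4μF, Q=10μC, V=2.50V), C4(3μF, Q=4μC, V=1.33V)
Op 1: CLOSE 2-3: Q_total=11.00, C_total=6.00, V=1.83; Q2=3.67, Q3=7.33; dissipated=2.667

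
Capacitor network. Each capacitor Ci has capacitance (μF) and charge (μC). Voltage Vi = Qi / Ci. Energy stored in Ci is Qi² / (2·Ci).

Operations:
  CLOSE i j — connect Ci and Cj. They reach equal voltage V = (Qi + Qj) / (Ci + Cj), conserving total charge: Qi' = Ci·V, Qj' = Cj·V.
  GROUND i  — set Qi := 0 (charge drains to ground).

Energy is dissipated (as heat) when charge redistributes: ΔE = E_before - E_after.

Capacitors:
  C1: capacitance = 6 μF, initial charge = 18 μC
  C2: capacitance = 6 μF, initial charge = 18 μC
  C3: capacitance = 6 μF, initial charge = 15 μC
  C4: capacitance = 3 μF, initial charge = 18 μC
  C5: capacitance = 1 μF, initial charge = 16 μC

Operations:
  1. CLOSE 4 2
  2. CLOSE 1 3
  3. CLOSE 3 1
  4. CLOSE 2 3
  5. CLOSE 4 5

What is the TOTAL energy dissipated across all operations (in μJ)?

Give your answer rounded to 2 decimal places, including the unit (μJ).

Answer: 65.72 μJ

Derivation:
Initial: C1(6μF, Q=18μC, V=3.00V), C2(6μF, Q=18μC, V=3.00V), C3(6μF, Q=15μC, V=2.50V), C4(3μF, Q=18μC, V=6.00V), C5(1μF, Q=16μC, V=16.00V)
Op 1: CLOSE 4-2: Q_total=36.00, C_total=9.00, V=4.00; Q4=12.00, Q2=24.00; dissipated=9.000
Op 2: CLOSE 1-3: Q_total=33.00, C_total=12.00, V=2.75; Q1=16.50, Q3=16.50; dissipated=0.375
Op 3: CLOSE 3-1: Q_total=33.00, C_total=12.00, V=2.75; Q3=16.50, Q1=16.50; dissipated=0.000
Op 4: CLOSE 2-3: Q_total=40.50, C_total=12.00, V=3.38; Q2=20.25, Q3=20.25; dissipated=2.344
Op 5: CLOSE 4-5: Q_total=28.00, C_total=4.00, V=7.00; Q4=21.00, Q5=7.00; dissipated=54.000
Total dissipated: 65.719 μJ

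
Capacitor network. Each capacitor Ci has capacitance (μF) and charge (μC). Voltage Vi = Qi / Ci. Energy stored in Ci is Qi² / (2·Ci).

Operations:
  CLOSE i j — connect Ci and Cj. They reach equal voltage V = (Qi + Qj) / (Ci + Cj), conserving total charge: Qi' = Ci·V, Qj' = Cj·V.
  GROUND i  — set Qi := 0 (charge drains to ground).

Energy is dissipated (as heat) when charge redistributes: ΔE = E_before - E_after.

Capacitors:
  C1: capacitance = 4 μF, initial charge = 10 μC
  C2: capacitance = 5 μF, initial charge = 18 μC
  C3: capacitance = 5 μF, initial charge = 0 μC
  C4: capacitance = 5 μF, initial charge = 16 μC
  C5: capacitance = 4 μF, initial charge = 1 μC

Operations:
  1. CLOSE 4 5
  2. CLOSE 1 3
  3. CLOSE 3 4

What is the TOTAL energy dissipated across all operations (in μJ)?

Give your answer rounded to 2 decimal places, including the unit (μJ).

Answer: 17.37 μJ

Derivation:
Initial: C1(4μF, Q=10μC, V=2.50V), C2(5μF, Q=18μC, V=3.60V), C3(5μF, Q=0μC, V=0.00V), C4(5μF, Q=16μC, V=3.20V), C5(4μF, Q=1μC, V=0.25V)
Op 1: CLOSE 4-5: Q_total=17.00, C_total=9.00, V=1.89; Q4=9.44, Q5=7.56; dissipated=9.669
Op 2: CLOSE 1-3: Q_total=10.00, C_total=9.00, V=1.11; Q1=4.44, Q3=5.56; dissipated=6.944
Op 3: CLOSE 3-4: Q_total=15.00, C_total=10.00, V=1.50; Q3=7.50, Q4=7.50; dissipated=0.756
Total dissipated: 17.370 μJ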